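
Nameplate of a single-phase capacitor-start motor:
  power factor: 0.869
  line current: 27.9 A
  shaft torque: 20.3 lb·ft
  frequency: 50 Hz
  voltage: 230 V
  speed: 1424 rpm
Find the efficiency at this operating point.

τ = 20.3 lb·ft × 1.356 = 27.53 N·m
ω = 2π × 1424/60 = 149.1 rad/s; P_out = τω = 27.53 × 149.1 = 4105 W
P_in = V·I·cosφ = 230 × 27.9 × 0.869 = 5576 W
η = P_out / P_in = 4105 / 5576 = 0.736 = 73.6%

73.6 %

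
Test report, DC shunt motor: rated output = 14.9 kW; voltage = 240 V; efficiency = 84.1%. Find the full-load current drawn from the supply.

P_out = 14.9 kW = 14900 W
P_in = P_out / η = 14900 / 0.841 = 17717 W
I = P_in / V = 17717 / 240 = 73.8 A

73.8 A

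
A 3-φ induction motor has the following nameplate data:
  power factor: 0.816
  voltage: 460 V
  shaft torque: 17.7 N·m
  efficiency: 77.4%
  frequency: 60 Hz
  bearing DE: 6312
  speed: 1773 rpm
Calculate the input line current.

ω = 2π×1773/60 = 185.7 rad/s; P_out = τω = 17.7 × 185.7 = 3287 W
P_in = P_out / η = 3287 / 0.774 = 4247 W
I_L = P_in / (√3·V_L·cosφ) = 4247 / (1.732 × 460 × 0.816) = 6.53 A

6.53 A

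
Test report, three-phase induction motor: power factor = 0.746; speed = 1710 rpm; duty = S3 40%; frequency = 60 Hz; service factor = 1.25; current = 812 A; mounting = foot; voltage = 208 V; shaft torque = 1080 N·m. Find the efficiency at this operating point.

ω = 2π × 1710/60 = 179.1 rad/s; P_out = τω = 1080 × 179.1 = 193428 W
P_in = √3·V_L·I_L·cosφ = 1.732 × 208 × 812 × 0.746 = 218226 W
η = P_out / P_in = 193428 / 218226 = 0.886 = 88.6%

88.6 %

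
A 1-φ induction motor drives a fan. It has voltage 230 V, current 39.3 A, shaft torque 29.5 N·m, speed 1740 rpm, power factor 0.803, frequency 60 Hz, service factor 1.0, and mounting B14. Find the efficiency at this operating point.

ω = 2π × 1740/60 = 182.2 rad/s; P_out = τω = 29.5 × 182.2 = 5375 W
P_in = V·I·cosφ = 230 × 39.3 × 0.803 = 7258 W
η = P_out / P_in = 5375 / 7258 = 0.741 = 74.1%

74.1 %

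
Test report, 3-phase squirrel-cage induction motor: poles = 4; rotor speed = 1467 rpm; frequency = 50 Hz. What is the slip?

n_s = 120f/p = 120×50/4 = 1500 rpm
s = (n_s − n)/n_s = (1500 − 1467)/1500 = 0.0220

2.2 %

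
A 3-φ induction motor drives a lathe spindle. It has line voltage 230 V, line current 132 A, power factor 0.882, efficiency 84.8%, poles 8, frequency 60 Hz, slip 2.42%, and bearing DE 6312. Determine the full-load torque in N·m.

428 N·m

P_in = √3·V·I·cosφ = 1.732 × 230 × 132 × 0.882 = 46379 W
P_out = η·P_in = 0.848 × 46379 = 39329 W
n_s = 120×60/8 = 900 rpm; n = 900×(1−0.0242) = 878 rpm
ω = 2π×878/60 = 91.94 rad/s
τ = P_out/ω = 39329/91.94 = 428 N·m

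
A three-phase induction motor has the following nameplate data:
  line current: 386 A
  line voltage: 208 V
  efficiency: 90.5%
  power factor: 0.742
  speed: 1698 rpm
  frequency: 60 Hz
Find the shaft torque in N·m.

525 N·m

P_in = √3·V·I·cosφ = 1.732 × 208 × 386 × 0.742 = 103182 W
P_out = η·P_in = 0.905 × 103182 = 93380 W
n = 1698 rpm
ω = 2π×1698/60 = 177.8 rad/s
τ = P_out/ω = 93380/177.8 = 525 N·m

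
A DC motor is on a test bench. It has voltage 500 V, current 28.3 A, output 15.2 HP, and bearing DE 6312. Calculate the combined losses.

P_in = V·I = 500×28.3 = 14150 W
P_out = 15.2×746 = 11339 W
Losses = P_in − P_out = 14150 − 11339 = 2811 W

2810 W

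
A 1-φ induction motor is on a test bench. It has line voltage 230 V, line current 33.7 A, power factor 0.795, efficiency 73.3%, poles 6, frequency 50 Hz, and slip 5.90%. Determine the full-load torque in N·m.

45.8 N·m

P_in = V·I·cosφ = 230 × 33.7 × 0.795 = 6162 W
P_out = η·P_in = 0.733 × 6162 = 4517 W
n_s = 120×50/6 = 1000 rpm; n = 1000×(1−0.059) = 941 rpm
ω = 2π×941/60 = 98.54 rad/s
τ = P_out/ω = 4517/98.54 = 45.8 N·m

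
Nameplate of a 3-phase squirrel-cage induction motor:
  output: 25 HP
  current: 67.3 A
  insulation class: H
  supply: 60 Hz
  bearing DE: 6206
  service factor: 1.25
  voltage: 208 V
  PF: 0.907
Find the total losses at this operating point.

P_in = √3·V·I·cosφ = 1.732×208×67.3×0.907 = 21990 W
P_out = 25×746 = 18650 W
Losses = P_in − P_out = 21990 − 18650 = 3340 W

3.34 kW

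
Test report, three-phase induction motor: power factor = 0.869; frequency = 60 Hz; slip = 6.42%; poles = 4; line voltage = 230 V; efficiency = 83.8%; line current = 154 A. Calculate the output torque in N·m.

253 N·m

P_in = √3·V·I·cosφ = 1.732 × 230 × 154 × 0.869 = 53311 W
P_out = η·P_in = 0.838 × 53311 = 44675 W
n_s = 120×60/4 = 1800 rpm; n = 1800×(1−0.0642) = 1684 rpm
ω = 2π×1684/60 = 176.3 rad/s
τ = P_out/ω = 44675/176.3 = 253 N·m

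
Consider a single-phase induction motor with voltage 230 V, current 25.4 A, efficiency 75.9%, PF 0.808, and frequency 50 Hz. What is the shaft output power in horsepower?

4.8 HP

P_in = V·I·cosφ = 230 × 25.4 × 0.808 = 4720 W
P_out = η·P_in = 0.759 × 4720 = 3582 W
= 3582/746 = 4.8 HP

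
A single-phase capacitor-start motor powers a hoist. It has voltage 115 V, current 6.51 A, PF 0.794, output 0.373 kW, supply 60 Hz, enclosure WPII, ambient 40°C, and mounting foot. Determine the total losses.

221 W

P_in = V·I·cosφ = 115×6.51×0.794 = 594 W
P_out = 373 W
Losses = P_in − P_out = 594 − 373 = 221 W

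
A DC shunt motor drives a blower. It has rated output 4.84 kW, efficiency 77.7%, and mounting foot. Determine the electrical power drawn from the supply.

6.23 kW

P_out = 4840 W
P_in = P_out/η = 4840/0.777 = 6229 W = 6.23 kW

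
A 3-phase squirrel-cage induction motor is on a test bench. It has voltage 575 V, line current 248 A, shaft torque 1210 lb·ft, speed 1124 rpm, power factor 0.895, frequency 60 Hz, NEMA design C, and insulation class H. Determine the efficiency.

87.4 %

τ = 1210 lb·ft × 1.356 = 1641 N·m
ω = 2π × 1124/60 = 117.7 rad/s; P_out = τω = 1641 × 117.7 = 193146 W
P_in = √3·V_L·I_L·cosφ = 1.732 × 575 × 248 × 0.895 = 221050 W
η = P_out / P_in = 193146 / 221050 = 0.874 = 87.4%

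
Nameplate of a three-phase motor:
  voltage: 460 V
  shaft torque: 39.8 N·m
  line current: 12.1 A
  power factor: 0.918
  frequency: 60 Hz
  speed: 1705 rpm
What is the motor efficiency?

ω = 2π × 1705/60 = 178.5 rad/s; P_out = τω = 39.8 × 178.5 = 7104 W
P_in = √3·V_L·I_L·cosφ = 1.732 × 460 × 12.1 × 0.918 = 8850 W
η = P_out / P_in = 7104 / 8850 = 0.803 = 80.3%

80.3 %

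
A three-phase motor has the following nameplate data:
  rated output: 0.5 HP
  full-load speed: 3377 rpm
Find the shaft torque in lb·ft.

P_out = 0.5 × 746 = 373 W
ω = 2π × 3377/60 = 353.6 rad/s
τ = P_out/ω = 373/353.6 = 1.055 N·m
In lb·ft: 1.055/1.356 = 0.778 lb·ft

0.778 lb·ft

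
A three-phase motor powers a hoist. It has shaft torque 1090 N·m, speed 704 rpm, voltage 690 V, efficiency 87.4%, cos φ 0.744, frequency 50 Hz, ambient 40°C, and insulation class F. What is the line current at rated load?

ω = 2π×704/60 = 73.72 rad/s; P_out = τω = 1090 × 73.72 = 80355 W
P_in = P_out / η = 80355 / 0.874 = 91939 W
I_L = P_in / (√3·V_L·cosφ) = 91939 / (1.732 × 690 × 0.744) = 103 A

103 A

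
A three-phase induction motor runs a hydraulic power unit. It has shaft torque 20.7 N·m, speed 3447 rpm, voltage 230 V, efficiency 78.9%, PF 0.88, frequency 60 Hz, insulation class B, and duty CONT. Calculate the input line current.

ω = 2π×3447/60 = 361 rad/s; P_out = τω = 20.7 × 361 = 7473 W
P_in = P_out / η = 7473 / 0.789 = 9471 W
I_L = P_in / (√3·V_L·cosφ) = 9471 / (1.732 × 230 × 0.88) = 27 A

27 A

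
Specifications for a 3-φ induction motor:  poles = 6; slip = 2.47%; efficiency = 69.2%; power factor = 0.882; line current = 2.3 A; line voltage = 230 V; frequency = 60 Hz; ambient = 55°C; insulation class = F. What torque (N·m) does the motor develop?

P_in = √3·V·I·cosφ = 1.732 × 230 × 2.3 × 0.882 = 808 W
P_out = η·P_in = 0.692 × 808 = 559 W
n_s = 120×60/6 = 1200 rpm; n = 1200×(1−0.0247) = 1170 rpm
ω = 2π×1170/60 = 122.5 rad/s
τ = P_out/ω = 559/122.5 = 4.56 N·m

4.56 N·m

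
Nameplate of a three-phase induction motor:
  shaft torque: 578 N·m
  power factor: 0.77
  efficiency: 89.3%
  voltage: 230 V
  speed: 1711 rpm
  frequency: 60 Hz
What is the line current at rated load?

ω = 2π×1711/60 = 179.2 rad/s; P_out = τω = 578 × 179.2 = 103578 W
P_in = P_out / η = 103578 / 0.893 = 115989 W
I_L = P_in / (√3·V_L·cosφ) = 115989 / (1.732 × 230 × 0.77) = 378 A

378 A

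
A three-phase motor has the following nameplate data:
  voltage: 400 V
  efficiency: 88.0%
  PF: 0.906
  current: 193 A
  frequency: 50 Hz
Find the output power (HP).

P_in = √3·V·I·cosφ = 1.732 × 400 × 193 × 0.906 = 121142 W
P_out = η·P_in = 0.88 × 121142 = 106605 W
= 106605/746 = 143 HP

143 HP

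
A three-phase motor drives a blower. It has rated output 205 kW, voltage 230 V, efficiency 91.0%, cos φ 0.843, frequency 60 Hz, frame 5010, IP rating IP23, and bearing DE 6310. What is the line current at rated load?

P_out = 205 kW = 205000 W
P_in = P_out / η = 205000 / 0.910 = 225275 W
I_L = P_in / (√3·V_L·cosφ) = 225275 / (1.732 × 230 × 0.843) = 671 A

671 A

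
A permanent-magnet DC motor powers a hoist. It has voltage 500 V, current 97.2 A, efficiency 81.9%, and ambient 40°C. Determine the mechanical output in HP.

53.4 HP

P_in = V·I = 500 × 97.2 = 48600 W
P_out = η·P_in = 0.819 × 48600 = 39803 W
= 39803/746 = 53.4 HP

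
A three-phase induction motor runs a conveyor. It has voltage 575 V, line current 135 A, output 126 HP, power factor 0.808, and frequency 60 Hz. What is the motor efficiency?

P_out = 126 × 746 = 93996 W
P_in = √3·V_L·I_L·cosφ = 1.732 × 575 × 135 × 0.808 = 108633 W
η = P_out / P_in = 93996 / 108633 = 0.865 = 86.5%

86.5 %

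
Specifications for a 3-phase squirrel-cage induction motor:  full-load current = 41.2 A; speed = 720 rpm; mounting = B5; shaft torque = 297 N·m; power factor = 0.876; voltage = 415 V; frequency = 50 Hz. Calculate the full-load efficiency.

86.3 %

ω = 2π × 720/60 = 75.4 rad/s; P_out = τω = 297 × 75.4 = 22394 W
P_in = √3·V_L·I_L·cosφ = 1.732 × 415 × 41.2 × 0.876 = 25942 W
η = P_out / P_in = 22394 / 25942 = 0.863 = 86.3%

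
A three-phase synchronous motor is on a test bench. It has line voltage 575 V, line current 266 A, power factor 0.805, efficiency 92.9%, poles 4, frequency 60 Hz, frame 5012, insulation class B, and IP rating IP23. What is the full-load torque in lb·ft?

775 lb·ft

P_in = √3·V·I·cosφ = 1.732 × 575 × 266 × 0.805 = 213252 W
P_out = η·P_in = 0.929 × 213252 = 198111 W
n = n_s = 120×60/4 = 1800 rpm (synchronous)
ω = 2π×1800/60 = 188.5 rad/s
τ = P_out/ω = 198111/188.5 = 1051 N·m
In lb·ft: 1051/1.356 = 775 lb·ft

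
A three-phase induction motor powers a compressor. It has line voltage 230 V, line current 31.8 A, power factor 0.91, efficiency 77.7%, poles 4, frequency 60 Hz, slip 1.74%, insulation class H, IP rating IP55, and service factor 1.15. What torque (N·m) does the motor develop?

48.4 N·m

P_in = √3·V·I·cosφ = 1.732 × 230 × 31.8 × 0.91 = 11528 W
P_out = η·P_in = 0.777 × 11528 = 8957 W
n_s = 120×60/4 = 1800 rpm; n = 1800×(1−0.0174) = 1769 rpm
ω = 2π×1769/60 = 185.2 rad/s
τ = P_out/ω = 8957/185.2 = 48.4 N·m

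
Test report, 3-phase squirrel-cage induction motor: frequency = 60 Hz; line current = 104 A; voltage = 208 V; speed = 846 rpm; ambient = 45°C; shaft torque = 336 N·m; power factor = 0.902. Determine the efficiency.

ω = 2π × 846/60 = 88.59 rad/s; P_out = τω = 336 × 88.59 = 29766 W
P_in = √3·V_L·I_L·cosφ = 1.732 × 208 × 104 × 0.902 = 33795 W
η = P_out / P_in = 29766 / 33795 = 0.881 = 88.1%

88.1 %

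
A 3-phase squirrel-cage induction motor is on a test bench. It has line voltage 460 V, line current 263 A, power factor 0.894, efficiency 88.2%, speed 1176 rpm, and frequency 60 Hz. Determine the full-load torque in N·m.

P_in = √3·V·I·cosφ = 1.732 × 460 × 263 × 0.894 = 187326 W
P_out = η·P_in = 0.882 × 187326 = 165222 W
n = 1176 rpm
ω = 2π×1176/60 = 123.2 rad/s
τ = P_out/ω = 165222/123.2 = 1340 N·m

1340 N·m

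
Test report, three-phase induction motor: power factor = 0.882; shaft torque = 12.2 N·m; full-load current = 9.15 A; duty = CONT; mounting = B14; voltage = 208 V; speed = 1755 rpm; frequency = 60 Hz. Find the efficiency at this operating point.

ω = 2π × 1755/60 = 183.8 rad/s; P_out = τω = 12.2 × 183.8 = 2242 W
P_in = √3·V_L·I_L·cosφ = 1.732 × 208 × 9.15 × 0.882 = 2907 W
η = P_out / P_in = 2242 / 2907 = 0.771 = 77.1%

77.1 %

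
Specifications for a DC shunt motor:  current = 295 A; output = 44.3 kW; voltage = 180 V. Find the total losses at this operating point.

P_in = V·I = 180×295 = 53100 W
P_out = 44300 W
Losses = P_in − P_out = 53100 − 44300 = 8800 W

8.8 kW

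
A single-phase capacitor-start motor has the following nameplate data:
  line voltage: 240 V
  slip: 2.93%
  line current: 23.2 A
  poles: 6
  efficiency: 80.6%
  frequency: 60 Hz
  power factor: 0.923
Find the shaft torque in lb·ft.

P_in = V·I·cosφ = 240 × 23.2 × 0.923 = 5139 W
P_out = η·P_in = 0.806 × 5139 = 4142 W
n_s = 120×60/6 = 1200 rpm; n = 1200×(1−0.0293) = 1165 rpm
ω = 2π×1165/60 = 122 rad/s
τ = P_out/ω = 4142/122 = 33.95 N·m
In lb·ft: 33.95/1.356 = 25 lb·ft

25 lb·ft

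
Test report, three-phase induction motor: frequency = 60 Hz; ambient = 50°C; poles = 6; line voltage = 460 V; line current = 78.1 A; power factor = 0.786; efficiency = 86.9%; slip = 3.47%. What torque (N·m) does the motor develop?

350 N·m

P_in = √3·V·I·cosφ = 1.732 × 460 × 78.1 × 0.786 = 48908 W
P_out = η·P_in = 0.869 × 48908 = 42501 W
n_s = 120×60/6 = 1200 rpm; n = 1200×(1−0.0347) = 1158 rpm
ω = 2π×1158/60 = 121.3 rad/s
τ = P_out/ω = 42501/121.3 = 350 N·m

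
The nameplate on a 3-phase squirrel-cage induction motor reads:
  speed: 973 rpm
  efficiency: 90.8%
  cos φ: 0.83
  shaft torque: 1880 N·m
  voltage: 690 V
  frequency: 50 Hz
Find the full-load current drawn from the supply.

213 A

ω = 2π×973/60 = 101.9 rad/s; P_out = τω = 1880 × 101.9 = 191572 W
P_in = P_out / η = 191572 / 0.908 = 210982 W
I_L = P_in / (√3·V_L·cosφ) = 210982 / (1.732 × 690 × 0.83) = 213 A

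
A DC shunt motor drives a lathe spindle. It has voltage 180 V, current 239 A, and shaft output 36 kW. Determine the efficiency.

P_out = 36 kW = 36000 W
P_in = V·I = 180 × 239 = 43020 W
η = P_out / P_in = 36000 / 43020 = 0.837 = 83.7%

83.7 %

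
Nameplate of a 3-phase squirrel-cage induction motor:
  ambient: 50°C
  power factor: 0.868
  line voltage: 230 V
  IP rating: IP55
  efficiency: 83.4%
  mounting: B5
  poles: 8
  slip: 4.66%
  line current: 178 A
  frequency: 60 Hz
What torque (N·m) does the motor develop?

571 N·m

P_in = √3·V·I·cosφ = 1.732 × 230 × 178 × 0.868 = 61548 W
P_out = η·P_in = 0.834 × 61548 = 51331 W
n_s = 120×60/8 = 900 rpm; n = 900×(1−0.0466) = 858 rpm
ω = 2π×858/60 = 89.85 rad/s
τ = P_out/ω = 51331/89.85 = 571 N·m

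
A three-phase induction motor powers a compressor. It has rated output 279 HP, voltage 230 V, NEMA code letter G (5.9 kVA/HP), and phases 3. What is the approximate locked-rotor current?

S_LR = 5.9 × 279 = 1646.1 kVA
I_LR = S_LR/(√3·V_L) = 1646100/(1.732×230) = 4130 A

4130 A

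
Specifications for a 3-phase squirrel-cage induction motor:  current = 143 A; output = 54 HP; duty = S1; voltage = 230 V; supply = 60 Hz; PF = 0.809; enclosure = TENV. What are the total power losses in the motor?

P_in = √3·V·I·cosφ = 1.732×230×143×0.809 = 46085 W
P_out = 54×746 = 40284 W
Losses = P_in − P_out = 46085 − 40284 = 5801 W

5.8 kW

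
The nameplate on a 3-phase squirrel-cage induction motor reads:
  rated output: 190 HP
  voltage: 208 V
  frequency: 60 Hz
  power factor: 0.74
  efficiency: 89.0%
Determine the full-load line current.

597 A

P_out = 190 × 746 = 141740 W
P_in = P_out / η = 141740 / 0.890 = 159258 W
I_L = P_in / (√3·V_L·cosφ) = 159258 / (1.732 × 208 × 0.74) = 597 A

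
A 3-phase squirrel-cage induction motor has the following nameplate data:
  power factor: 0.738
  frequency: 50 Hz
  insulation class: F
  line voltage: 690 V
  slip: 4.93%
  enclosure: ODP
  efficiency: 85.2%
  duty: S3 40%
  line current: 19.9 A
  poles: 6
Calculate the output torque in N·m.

150 N·m

P_in = √3·V·I·cosφ = 1.732 × 690 × 19.9 × 0.738 = 17551 W
P_out = η·P_in = 0.852 × 17551 = 14953 W
n_s = 120×50/6 = 1000 rpm; n = 1000×(1−0.0493) = 951 rpm
ω = 2π×951/60 = 99.59 rad/s
τ = P_out/ω = 14953/99.59 = 150 N·m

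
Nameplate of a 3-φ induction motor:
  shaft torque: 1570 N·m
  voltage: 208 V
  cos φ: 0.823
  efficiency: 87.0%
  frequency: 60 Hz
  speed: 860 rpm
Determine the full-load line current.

548 A

ω = 2π×860/60 = 90.06 rad/s; P_out = τω = 1570 × 90.06 = 141394 W
P_in = P_out / η = 141394 / 0.870 = 162522 W
I_L = P_in / (√3·V_L·cosφ) = 162522 / (1.732 × 208 × 0.823) = 548 A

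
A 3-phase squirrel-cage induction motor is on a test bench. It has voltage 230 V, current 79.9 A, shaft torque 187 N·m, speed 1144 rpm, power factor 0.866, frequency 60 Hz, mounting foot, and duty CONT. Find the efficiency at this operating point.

ω = 2π × 1144/60 = 119.8 rad/s; P_out = τω = 187 × 119.8 = 22403 W
P_in = √3·V_L·I_L·cosφ = 1.732 × 230 × 79.9 × 0.866 = 27564 W
η = P_out / P_in = 22403 / 27564 = 0.813 = 81.3%

81.3 %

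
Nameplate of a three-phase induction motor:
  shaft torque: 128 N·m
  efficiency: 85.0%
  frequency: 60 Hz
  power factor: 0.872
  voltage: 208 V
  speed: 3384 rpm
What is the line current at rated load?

170 A

ω = 2π×3384/60 = 354.4 rad/s; P_out = τω = 128 × 354.4 = 45363 W
P_in = P_out / η = 45363 / 0.850 = 53368 W
I_L = P_in / (√3·V_L·cosφ) = 53368 / (1.732 × 208 × 0.872) = 170 A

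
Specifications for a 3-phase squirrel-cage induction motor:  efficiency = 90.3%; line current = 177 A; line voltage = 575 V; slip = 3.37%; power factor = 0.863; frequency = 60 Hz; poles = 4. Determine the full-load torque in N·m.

754 N·m

P_in = √3·V·I·cosφ = 1.732 × 575 × 177 × 0.863 = 152125 W
P_out = η·P_in = 0.903 × 152125 = 137369 W
n_s = 120×60/4 = 1800 rpm; n = 1800×(1−0.0337) = 1739 rpm
ω = 2π×1739/60 = 182.1 rad/s
τ = P_out/ω = 137369/182.1 = 754 N·m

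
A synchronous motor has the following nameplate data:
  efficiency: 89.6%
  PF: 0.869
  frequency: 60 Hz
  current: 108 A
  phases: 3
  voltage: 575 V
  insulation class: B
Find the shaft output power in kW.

P_in = √3·V·I·cosφ = 1.732 × 575 × 108 × 0.869 = 93467 W
P_out = η·P_in = 0.896 × 93467 = 83746 W

83.7 kW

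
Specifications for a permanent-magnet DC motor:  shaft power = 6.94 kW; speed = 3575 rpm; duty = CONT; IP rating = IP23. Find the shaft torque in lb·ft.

13.7 lb·ft

ω = 2π × 3575/60 = 374.4 rad/s
τ = P/ω = 6940/374.4 = 18.54 N·m
In lb·ft: 18.54/1.356 = 13.7 lb·ft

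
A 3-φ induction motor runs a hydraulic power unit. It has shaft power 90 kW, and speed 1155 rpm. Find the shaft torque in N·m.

744 N·m

ω = 2π × 1155/60 = 121 rad/s
τ = P/ω = 90000/121 = 744 N·m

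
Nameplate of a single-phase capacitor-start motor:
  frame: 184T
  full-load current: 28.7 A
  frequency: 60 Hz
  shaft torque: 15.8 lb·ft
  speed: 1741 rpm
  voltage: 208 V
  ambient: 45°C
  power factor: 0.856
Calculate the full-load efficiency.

τ = 15.8 lb·ft × 1.356 = 21.42 N·m
ω = 2π × 1741/60 = 182.3 rad/s; P_out = τω = 21.42 × 182.3 = 3905 W
P_in = V·I·cosφ = 208 × 28.7 × 0.856 = 5110 W
η = P_out / P_in = 3905 / 5110 = 0.764 = 76.4%

76.4 %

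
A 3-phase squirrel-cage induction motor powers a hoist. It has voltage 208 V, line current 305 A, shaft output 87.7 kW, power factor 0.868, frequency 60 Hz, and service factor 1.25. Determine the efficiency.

P_out = 87.7 kW = 87700 W
P_in = √3·V_L·I_L·cosφ = 1.732 × 208 × 305 × 0.868 = 95374 W
η = P_out / P_in = 87700 / 95374 = 0.920 = 92.0%

92.0 %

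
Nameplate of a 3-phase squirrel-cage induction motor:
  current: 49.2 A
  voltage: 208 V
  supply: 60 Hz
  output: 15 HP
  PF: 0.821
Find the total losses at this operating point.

3360 W

P_in = √3·V·I·cosφ = 1.732×208×49.2×0.821 = 14552 W
P_out = 15×746 = 11190 W
Losses = P_in − P_out = 14552 − 11190 = 3362 W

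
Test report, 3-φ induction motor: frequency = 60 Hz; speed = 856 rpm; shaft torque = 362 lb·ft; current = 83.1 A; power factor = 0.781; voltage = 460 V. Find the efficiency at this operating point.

τ = 362 lb·ft × 1.356 = 490.9 N·m
ω = 2π × 856/60 = 89.64 rad/s; P_out = τω = 490.9 × 89.64 = 44004 W
P_in = √3·V_L·I_L·cosφ = 1.732 × 460 × 83.1 × 0.781 = 51708 W
η = P_out / P_in = 44004 / 51708 = 0.851 = 85.1%

85.1 %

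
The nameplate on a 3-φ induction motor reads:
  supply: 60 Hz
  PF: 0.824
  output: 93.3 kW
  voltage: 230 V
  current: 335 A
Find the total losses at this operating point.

16.7 kW

P_in = √3·V·I·cosφ = 1.732×230×335×0.824 = 109963 W
P_out = 93300 W
Losses = P_in − P_out = 109963 − 93300 = 16663 W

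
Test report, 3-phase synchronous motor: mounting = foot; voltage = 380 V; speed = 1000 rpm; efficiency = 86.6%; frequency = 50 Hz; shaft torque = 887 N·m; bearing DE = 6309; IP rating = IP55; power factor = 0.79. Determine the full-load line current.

206 A

ω = 2π×1000/60 = 104.7 rad/s; P_out = τω = 887 × 104.7 = 92869 W
P_in = P_out / η = 92869 / 0.866 = 107239 W
I_L = P_in / (√3·V_L·cosφ) = 107239 / (1.732 × 380 × 0.79) = 206 A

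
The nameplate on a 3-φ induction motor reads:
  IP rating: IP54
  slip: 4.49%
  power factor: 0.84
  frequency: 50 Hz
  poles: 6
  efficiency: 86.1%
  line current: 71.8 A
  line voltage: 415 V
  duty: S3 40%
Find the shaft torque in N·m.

P_in = √3·V·I·cosφ = 1.732 × 415 × 71.8 × 0.84 = 43351 W
P_out = η·P_in = 0.861 × 43351 = 37325 W
n_s = 120×50/6 = 1000 rpm; n = 1000×(1−0.0449) = 955 rpm
ω = 2π×955/60 = 100 rad/s
τ = P_out/ω = 37325/100 = 373 N·m

373 N·m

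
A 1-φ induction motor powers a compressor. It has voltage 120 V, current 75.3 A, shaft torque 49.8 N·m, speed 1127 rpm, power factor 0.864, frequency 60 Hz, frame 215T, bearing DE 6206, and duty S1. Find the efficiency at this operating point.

ω = 2π × 1127/60 = 118 rad/s; P_out = τω = 49.8 × 118 = 5876 W
P_in = V·I·cosφ = 120 × 75.3 × 0.864 = 7807 W
η = P_out / P_in = 5876 / 7807 = 0.753 = 75.3%

75.3 %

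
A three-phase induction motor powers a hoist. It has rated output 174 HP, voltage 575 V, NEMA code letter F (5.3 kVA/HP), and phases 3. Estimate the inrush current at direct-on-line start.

926 A

S_LR = 5.3 × 174 = 922.2 kVA
I_LR = S_LR/(√3·V_L) = 922200/(1.732×575) = 926 A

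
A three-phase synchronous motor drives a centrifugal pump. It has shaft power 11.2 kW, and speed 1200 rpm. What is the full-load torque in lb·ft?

ω = 2π × 1200/60 = 125.7 rad/s
τ = P/ω = 11200/125.7 = 89.1 N·m
In lb·ft: 89.1/1.356 = 65.7 lb·ft

65.7 lb·ft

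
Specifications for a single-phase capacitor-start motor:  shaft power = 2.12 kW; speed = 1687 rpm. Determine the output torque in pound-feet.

8.85 lb·ft

ω = 2π × 1687/60 = 176.7 rad/s
τ = P/ω = 2120/176.7 = 12 N·m
In lb·ft: 12/1.356 = 8.85 lb·ft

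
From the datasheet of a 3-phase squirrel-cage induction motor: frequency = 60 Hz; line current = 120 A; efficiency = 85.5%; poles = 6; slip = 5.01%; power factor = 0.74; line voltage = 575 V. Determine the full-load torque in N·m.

P_in = √3·V·I·cosφ = 1.732 × 575 × 120 × 0.74 = 88436 W
P_out = η·P_in = 0.855 × 88436 = 75613 W
n_s = 120×60/6 = 1200 rpm; n = 1200×(1−0.0501) = 1140 rpm
ω = 2π×1140/60 = 119.4 rad/s
τ = P_out/ω = 75613/119.4 = 633 N·m

633 N·m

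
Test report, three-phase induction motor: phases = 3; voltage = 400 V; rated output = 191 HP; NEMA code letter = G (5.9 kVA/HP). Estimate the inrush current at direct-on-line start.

S_LR = 5.9 × 191 = 1126.9 kVA
I_LR = S_LR/(√3·V_L) = 1126900/(1.732×400) = 1630 A

1630 A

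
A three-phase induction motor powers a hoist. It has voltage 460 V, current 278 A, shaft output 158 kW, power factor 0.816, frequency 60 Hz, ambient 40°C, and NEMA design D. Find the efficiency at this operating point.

87.4 %

P_out = 158 kW = 158000 W
P_in = √3·V_L·I_L·cosφ = 1.732 × 460 × 278 × 0.816 = 180734 W
η = P_out / P_in = 158000 / 180734 = 0.874 = 87.4%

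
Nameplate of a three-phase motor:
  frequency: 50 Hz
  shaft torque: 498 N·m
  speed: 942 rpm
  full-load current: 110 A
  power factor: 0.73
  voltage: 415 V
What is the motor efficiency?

85.1 %

ω = 2π × 942/60 = 98.65 rad/s; P_out = τω = 498 × 98.65 = 49128 W
P_in = √3·V_L·I_L·cosφ = 1.732 × 415 × 110 × 0.73 = 57718 W
η = P_out / P_in = 49128 / 57718 = 0.851 = 85.1%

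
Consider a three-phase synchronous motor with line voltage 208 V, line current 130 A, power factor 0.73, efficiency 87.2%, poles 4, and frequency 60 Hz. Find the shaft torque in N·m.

P_in = √3·V·I·cosφ = 1.732 × 208 × 130 × 0.73 = 34188 W
P_out = η·P_in = 0.872 × 34188 = 29812 W
n = n_s = 120×60/4 = 1800 rpm (synchronous)
ω = 2π×1800/60 = 188.5 rad/s
τ = P_out/ω = 29812/188.5 = 158 N·m

158 N·m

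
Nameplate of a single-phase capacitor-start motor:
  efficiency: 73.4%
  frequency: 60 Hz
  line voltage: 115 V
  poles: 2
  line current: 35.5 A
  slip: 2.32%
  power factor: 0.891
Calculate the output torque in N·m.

P_in = V·I·cosφ = 115 × 35.5 × 0.891 = 3638 W
P_out = η·P_in = 0.734 × 3638 = 2670 W
n_s = 120×60/2 = 3600 rpm; n = 3600×(1−0.0232) = 3516 rpm
ω = 2π×3516/60 = 368.2 rad/s
τ = P_out/ω = 2670/368.2 = 7.25 N·m

7.25 N·m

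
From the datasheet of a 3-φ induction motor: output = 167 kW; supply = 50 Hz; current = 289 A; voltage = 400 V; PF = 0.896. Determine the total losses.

P_in = √3·V·I·cosφ = 1.732×400×289×0.896 = 179396 W
P_out = 167000 W
Losses = P_in − P_out = 179396 − 167000 = 12396 W

12400 W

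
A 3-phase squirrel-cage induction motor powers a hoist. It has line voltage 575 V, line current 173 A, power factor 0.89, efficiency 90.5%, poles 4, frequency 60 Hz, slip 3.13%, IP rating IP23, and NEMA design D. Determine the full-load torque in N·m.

760 N·m

P_in = √3·V·I·cosφ = 1.732 × 575 × 173 × 0.89 = 153339 W
P_out = η·P_in = 0.905 × 153339 = 138772 W
n_s = 120×60/4 = 1800 rpm; n = 1800×(1−0.0313) = 1744 rpm
ω = 2π×1744/60 = 182.6 rad/s
τ = P_out/ω = 138772/182.6 = 760 N·m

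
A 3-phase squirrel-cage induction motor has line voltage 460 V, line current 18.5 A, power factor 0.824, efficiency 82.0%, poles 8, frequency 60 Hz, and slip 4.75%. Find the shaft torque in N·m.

111 N·m

P_in = √3·V·I·cosφ = 1.732 × 460 × 18.5 × 0.824 = 12145 W
P_out = η·P_in = 0.82 × 12145 = 9959 W
n_s = 120×60/8 = 900 rpm; n = 900×(1−0.0475) = 857 rpm
ω = 2π×857/60 = 89.74 rad/s
τ = P_out/ω = 9959/89.74 = 111 N·m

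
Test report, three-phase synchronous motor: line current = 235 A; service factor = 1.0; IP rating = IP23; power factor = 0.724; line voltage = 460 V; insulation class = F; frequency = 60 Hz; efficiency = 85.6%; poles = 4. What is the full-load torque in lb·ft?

454 lb·ft

P_in = √3·V·I·cosφ = 1.732 × 460 × 235 × 0.724 = 135554 W
P_out = η·P_in = 0.856 × 135554 = 116034 W
n = n_s = 120×60/4 = 1800 rpm (synchronous)
ω = 2π×1800/60 = 188.5 rad/s
τ = P_out/ω = 116034/188.5 = 615.6 N·m
In lb·ft: 615.6/1.356 = 454 lb·ft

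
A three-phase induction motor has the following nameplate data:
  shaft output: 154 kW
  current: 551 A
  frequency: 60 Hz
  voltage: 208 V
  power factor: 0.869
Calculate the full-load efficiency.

P_out = 154 kW = 154000 W
P_in = √3·V_L·I_L·cosφ = 1.732 × 208 × 551 × 0.869 = 172497 W
η = P_out / P_in = 154000 / 172497 = 0.893 = 89.3%

89.3 %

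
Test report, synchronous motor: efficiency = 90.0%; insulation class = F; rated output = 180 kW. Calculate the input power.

200 kW

P_out = 180000 W
P_in = P_out/η = 180000/0.9 = 200000 W = 200 kW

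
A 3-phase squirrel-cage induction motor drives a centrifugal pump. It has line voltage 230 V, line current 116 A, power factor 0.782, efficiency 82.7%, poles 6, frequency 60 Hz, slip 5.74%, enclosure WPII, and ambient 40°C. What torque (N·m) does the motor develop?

252 N·m

P_in = √3·V·I·cosφ = 1.732 × 230 × 116 × 0.782 = 36136 W
P_out = η·P_in = 0.827 × 36136 = 29884 W
n_s = 120×60/6 = 1200 rpm; n = 1200×(1−0.0574) = 1131 rpm
ω = 2π×1131/60 = 118.4 rad/s
τ = P_out/ω = 29884/118.4 = 252 N·m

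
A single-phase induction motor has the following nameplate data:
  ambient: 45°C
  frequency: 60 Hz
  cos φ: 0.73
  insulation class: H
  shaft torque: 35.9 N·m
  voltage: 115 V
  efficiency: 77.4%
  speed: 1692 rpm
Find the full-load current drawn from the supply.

97.9 A

ω = 2π×1692/60 = 177.2 rad/s; P_out = τω = 35.9 × 177.2 = 6361 W
P_in = P_out / η = 6361 / 0.774 = 8218 W
I = P_in / (V·cosφ) = 8218 / (115 × 0.73) = 97.9 A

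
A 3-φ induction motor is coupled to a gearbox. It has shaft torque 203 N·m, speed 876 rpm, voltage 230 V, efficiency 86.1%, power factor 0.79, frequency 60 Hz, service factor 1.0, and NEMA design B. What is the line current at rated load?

ω = 2π×876/60 = 91.73 rad/s; P_out = τω = 203 × 91.73 = 18621 W
P_in = P_out / η = 18621 / 0.861 = 21627 W
I_L = P_in / (√3·V_L·cosφ) = 21627 / (1.732 × 230 × 0.79) = 68.7 A

68.7 A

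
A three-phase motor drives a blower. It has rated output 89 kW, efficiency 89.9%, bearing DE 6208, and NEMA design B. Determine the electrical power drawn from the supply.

P_out = 89000 W
P_in = P_out/η = 89000/0.899 = 98999 W = 99 kW

99 kW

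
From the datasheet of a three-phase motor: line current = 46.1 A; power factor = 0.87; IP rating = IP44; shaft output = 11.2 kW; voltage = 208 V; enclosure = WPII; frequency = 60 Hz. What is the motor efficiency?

P_out = 11.2 kW = 11200 W
P_in = √3·V_L·I_L·cosφ = 1.732 × 208 × 46.1 × 0.87 = 14449 W
η = P_out / P_in = 11200 / 14449 = 0.775 = 77.5%

77.5 %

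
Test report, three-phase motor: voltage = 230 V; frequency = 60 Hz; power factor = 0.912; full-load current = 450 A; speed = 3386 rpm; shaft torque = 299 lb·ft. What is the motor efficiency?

87.9 %

τ = 299 lb·ft × 1.356 = 405.4 N·m
ω = 2π × 3386/60 = 354.6 rad/s; P_out = τω = 405.4 × 354.6 = 143755 W
P_in = √3·V_L·I_L·cosφ = 1.732 × 230 × 450 × 0.912 = 163487 W
η = P_out / P_in = 143755 / 163487 = 0.879 = 87.9%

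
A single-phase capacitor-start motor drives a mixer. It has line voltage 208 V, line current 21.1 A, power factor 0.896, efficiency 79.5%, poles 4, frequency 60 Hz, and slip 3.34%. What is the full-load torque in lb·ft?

P_in = V·I·cosφ = 208 × 21.1 × 0.896 = 3932 W
P_out = η·P_in = 0.795 × 3932 = 3126 W
n_s = 120×60/4 = 1800 rpm; n = 1800×(1−0.0334) = 1740 rpm
ω = 2π×1740/60 = 182.2 rad/s
τ = P_out/ω = 3126/182.2 = 17.16 N·m
In lb·ft: 17.16/1.356 = 12.7 lb·ft

12.7 lb·ft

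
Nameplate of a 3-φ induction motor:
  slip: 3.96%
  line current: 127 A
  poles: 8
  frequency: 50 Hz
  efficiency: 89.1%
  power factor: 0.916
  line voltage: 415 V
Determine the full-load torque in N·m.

P_in = √3·V·I·cosφ = 1.732 × 415 × 127 × 0.916 = 83617 W
P_out = η·P_in = 0.891 × 83617 = 74503 W
n_s = 120×50/8 = 750 rpm; n = 750×(1−0.0396) = 720 rpm
ω = 2π×720/60 = 75.4 rad/s
τ = P_out/ω = 74503/75.4 = 988 N·m

988 N·m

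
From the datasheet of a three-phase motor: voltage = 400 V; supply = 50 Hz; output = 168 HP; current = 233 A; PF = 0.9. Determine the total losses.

P_in = √3·V·I·cosφ = 1.732×400×233×0.9 = 145280 W
P_out = 168×746 = 125328 W
Losses = P_in − P_out = 145280 − 125328 = 19952 W

20000 W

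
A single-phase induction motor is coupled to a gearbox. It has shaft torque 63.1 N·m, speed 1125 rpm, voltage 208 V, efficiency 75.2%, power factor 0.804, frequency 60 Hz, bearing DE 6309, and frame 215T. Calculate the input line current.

59.1 A

ω = 2π×1125/60 = 117.8 rad/s; P_out = τω = 63.1 × 117.8 = 7433 W
P_in = P_out / η = 7433 / 0.752 = 9884 W
I = P_in / (V·cosφ) = 9884 / (208 × 0.804) = 59.1 A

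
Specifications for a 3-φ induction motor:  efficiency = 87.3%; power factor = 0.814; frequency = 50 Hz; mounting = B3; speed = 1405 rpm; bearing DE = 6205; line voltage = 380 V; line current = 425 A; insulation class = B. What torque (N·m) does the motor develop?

1350 N·m

P_in = √3·V·I·cosφ = 1.732 × 380 × 425 × 0.814 = 227690 W
P_out = η·P_in = 0.873 × 227690 = 198773 W
n = 1405 rpm
ω = 2π×1405/60 = 147.1 rad/s
τ = P_out/ω = 198773/147.1 = 1350 N·m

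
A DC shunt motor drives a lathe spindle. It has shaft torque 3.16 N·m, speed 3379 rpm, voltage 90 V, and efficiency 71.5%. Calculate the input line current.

17.4 A

ω = 2π×3379/60 = 353.8 rad/s; P_out = τω = 3.16 × 353.8 = 1118 W
P_in = P_out / η = 1118 / 0.715 = 1564 W
I = P_in / V = 1564 / 90 = 17.4 A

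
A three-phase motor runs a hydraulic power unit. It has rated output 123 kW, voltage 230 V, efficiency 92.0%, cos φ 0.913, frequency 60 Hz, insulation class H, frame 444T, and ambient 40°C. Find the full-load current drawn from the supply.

368 A

P_out = 123 kW = 123000 W
P_in = P_out / η = 123000 / 0.920 = 133696 W
I_L = P_in / (√3·V_L·cosφ) = 133696 / (1.732 × 230 × 0.913) = 368 A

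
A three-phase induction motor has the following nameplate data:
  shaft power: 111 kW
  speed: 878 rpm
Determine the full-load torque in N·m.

ω = 2π × 878/60 = 91.94 rad/s
τ = P/ω = 111000/91.94 = 1210 N·m

1210 N·m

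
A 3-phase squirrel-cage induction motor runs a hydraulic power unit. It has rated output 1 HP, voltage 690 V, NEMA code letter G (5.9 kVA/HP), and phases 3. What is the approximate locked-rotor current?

4.94 A

S_LR = 5.9 × 1 = 5.9 kVA
I_LR = S_LR/(√3·V_L) = 5900/(1.732×690) = 4.94 A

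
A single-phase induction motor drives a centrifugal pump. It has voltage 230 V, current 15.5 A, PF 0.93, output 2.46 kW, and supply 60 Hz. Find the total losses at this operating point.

855 W

P_in = V·I·cosφ = 230×15.5×0.93 = 3315 W
P_out = 2460 W
Losses = P_in − P_out = 3315 − 2460 = 855 W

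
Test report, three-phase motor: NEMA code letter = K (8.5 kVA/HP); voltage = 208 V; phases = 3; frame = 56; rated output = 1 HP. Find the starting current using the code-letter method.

S_LR = 8.5 × 1 = 8.5 kVA
I_LR = S_LR/(√3·V_L) = 8500/(1.732×208) = 23.6 A

23.6 A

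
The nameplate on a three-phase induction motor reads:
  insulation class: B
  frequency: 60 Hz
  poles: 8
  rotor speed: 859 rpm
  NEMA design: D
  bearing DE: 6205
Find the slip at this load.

n_s = 120f/p = 120×60/8 = 900 rpm
s = (n_s − n)/n_s = (900 − 859)/900 = 0.0456

4.6 %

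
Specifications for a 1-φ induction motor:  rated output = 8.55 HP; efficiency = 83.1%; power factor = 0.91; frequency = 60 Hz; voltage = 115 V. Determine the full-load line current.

P_out = 8.55 × 746 = 6378 W
P_in = P_out / η = 6378 / 0.831 = 7675 W
I = P_in / (V·cosφ) = 7675 / (115 × 0.91) = 73.3 A

73.3 A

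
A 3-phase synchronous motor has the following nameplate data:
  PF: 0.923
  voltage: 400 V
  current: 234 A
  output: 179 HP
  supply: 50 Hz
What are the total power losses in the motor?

16100 W

P_in = √3·V·I·cosφ = 1.732×400×234×0.923 = 149632 W
P_out = 179×746 = 133534 W
Losses = P_in − P_out = 149632 − 133534 = 16098 W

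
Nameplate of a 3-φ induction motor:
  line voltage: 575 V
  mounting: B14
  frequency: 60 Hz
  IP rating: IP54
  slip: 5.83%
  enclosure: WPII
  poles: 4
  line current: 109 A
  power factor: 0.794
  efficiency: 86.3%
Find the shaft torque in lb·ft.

P_in = √3·V·I·cosφ = 1.732 × 575 × 109 × 0.794 = 86191 W
P_out = η·P_in = 0.863 × 86191 = 74383 W
n_s = 120×60/4 = 1800 rpm; n = 1800×(1−0.0583) = 1695 rpm
ω = 2π×1695/60 = 177.5 rad/s
τ = P_out/ω = 74383/177.5 = 419.1 N·m
In lb·ft: 419.1/1.356 = 309 lb·ft

309 lb·ft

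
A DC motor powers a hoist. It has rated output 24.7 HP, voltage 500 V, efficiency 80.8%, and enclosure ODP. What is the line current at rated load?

P_out = 24.7 × 746 = 18426 W
P_in = P_out / η = 18426 / 0.808 = 22804 W
I = P_in / V = 22804 / 500 = 45.6 A

45.6 A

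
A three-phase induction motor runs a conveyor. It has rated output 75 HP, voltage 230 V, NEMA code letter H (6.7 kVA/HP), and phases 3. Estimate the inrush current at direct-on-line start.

1260 A

S_LR = 6.7 × 75 = 502.5 kVA
I_LR = S_LR/(√3·V_L) = 502500/(1.732×230) = 1260 A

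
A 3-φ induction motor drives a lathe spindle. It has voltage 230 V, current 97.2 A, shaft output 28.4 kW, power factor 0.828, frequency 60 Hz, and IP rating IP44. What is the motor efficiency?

P_out = 28.4 kW = 28400 W
P_in = √3·V_L·I_L·cosφ = 1.732 × 230 × 97.2 × 0.828 = 32061 W
η = P_out / P_in = 28400 / 32061 = 0.886 = 88.6%

88.6 %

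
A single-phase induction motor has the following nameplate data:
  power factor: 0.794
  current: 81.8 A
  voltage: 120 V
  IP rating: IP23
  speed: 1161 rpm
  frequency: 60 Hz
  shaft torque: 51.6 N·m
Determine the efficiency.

ω = 2π × 1161/60 = 121.6 rad/s; P_out = τω = 51.6 × 121.6 = 6275 W
P_in = V·I·cosφ = 120 × 81.8 × 0.794 = 7794 W
η = P_out / P_in = 6275 / 7794 = 0.805 = 80.5%

80.5 %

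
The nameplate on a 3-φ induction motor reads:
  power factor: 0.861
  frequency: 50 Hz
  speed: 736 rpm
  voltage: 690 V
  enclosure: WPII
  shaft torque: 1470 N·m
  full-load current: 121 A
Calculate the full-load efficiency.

91.0 %

ω = 2π × 736/60 = 77.07 rad/s; P_out = τω = 1470 × 77.07 = 113293 W
P_in = √3·V_L·I_L·cosφ = 1.732 × 690 × 121 × 0.861 = 124505 W
η = P_out / P_in = 113293 / 124505 = 0.910 = 91.0%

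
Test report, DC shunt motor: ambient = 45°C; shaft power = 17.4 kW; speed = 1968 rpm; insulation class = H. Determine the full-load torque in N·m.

84.4 N·m

ω = 2π × 1968/60 = 206.1 rad/s
τ = P/ω = 17400/206.1 = 84.4 N·m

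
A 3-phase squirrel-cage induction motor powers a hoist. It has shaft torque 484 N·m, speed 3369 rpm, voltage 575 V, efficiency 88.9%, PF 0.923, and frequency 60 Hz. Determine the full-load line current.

209 A

ω = 2π×3369/60 = 352.8 rad/s; P_out = τω = 484 × 352.8 = 170755 W
P_in = P_out / η = 170755 / 0.889 = 192075 W
I_L = P_in / (√3·V_L·cosφ) = 192075 / (1.732 × 575 × 0.923) = 209 A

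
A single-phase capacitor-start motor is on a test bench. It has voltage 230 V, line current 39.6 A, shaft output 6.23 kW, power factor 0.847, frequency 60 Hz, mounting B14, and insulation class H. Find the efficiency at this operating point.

P_out = 6.23 kW = 6230 W
P_in = V·I·cosφ = 230 × 39.6 × 0.847 = 7714 W
η = P_out / P_in = 6230 / 7714 = 0.808 = 80.8%

80.8 %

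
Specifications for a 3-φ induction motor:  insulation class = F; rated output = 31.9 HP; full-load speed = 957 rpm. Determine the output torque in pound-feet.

P_out = 31.9 × 746 = 23797 W
ω = 2π × 957/60 = 100.2 rad/s
τ = P_out/ω = 23797/100.2 = 237.5 N·m
In lb·ft: 237.5/1.356 = 175 lb·ft

175 lb·ft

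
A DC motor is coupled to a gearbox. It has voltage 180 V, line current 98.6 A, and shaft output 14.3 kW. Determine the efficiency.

80.6 %

P_out = 14.3 kW = 14300 W
P_in = V·I = 180 × 98.6 = 17748 W
η = P_out / P_in = 14300 / 17748 = 0.806 = 80.6%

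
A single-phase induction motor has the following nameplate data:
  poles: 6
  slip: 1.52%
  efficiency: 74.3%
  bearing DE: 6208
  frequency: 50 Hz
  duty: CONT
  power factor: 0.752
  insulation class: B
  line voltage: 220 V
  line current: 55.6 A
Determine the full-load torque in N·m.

P_in = V·I·cosφ = 220 × 55.6 × 0.752 = 9198 W
P_out = η·P_in = 0.743 × 9198 = 6834 W
n_s = 120×50/6 = 1000 rpm; n = 1000×(1−0.0152) = 985 rpm
ω = 2π×985/60 = 103.1 rad/s
τ = P_out/ω = 6834/103.1 = 66.3 N·m

66.3 N·m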